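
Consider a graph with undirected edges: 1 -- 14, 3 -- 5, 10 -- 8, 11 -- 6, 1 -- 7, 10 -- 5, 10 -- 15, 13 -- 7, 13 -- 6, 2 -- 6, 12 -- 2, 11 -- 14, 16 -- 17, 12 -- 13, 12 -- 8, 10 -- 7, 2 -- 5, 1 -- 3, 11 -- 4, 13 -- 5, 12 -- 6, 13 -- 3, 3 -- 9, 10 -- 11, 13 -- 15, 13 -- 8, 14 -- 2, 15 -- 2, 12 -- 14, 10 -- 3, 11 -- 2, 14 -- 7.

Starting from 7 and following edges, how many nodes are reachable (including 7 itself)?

15

BFS from 7 visits: 7, 1, 10, 13, 14, 3, 5, 8, 11, 15, 6, 12, 2, 9, 4
Reachable nodes: 15 of 17 total.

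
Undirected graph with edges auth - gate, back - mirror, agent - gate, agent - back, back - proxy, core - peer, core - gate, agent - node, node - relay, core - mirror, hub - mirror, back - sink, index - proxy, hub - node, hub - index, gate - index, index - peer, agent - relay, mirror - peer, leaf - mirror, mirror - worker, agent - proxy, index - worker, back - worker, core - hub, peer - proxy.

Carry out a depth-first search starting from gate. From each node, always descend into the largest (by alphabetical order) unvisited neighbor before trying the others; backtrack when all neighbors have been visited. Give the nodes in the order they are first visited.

gate → index → worker → mirror → peer → proxy → back → sink → agent → relay → node → hub → core → leaf → auth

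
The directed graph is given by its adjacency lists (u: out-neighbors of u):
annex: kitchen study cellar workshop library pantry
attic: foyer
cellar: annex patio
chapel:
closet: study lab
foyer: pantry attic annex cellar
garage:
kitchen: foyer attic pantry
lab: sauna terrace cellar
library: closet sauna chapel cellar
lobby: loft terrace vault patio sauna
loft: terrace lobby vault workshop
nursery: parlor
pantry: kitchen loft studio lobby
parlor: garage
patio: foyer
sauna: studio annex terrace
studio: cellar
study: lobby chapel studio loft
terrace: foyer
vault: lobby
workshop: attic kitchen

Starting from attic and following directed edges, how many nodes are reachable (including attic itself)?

BFS from attic visits: attic, foyer, pantry, annex, cellar, kitchen, loft, studio, lobby, study, workshop, library, patio, terrace, vault, sauna, chapel, closet, lab
Reachable nodes: 19 of 22 total.

19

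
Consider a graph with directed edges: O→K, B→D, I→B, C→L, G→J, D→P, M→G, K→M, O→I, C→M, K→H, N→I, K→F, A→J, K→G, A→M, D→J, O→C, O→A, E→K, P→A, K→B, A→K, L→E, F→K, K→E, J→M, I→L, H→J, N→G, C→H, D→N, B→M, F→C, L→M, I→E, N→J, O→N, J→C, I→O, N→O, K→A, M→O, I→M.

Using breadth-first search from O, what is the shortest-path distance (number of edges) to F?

Level 0: O
Level 1: A, C, I, K, N
Level 2: B, E, F, G, H, J, L, M
Level 3: D
Level 4: P
F first appears at level 2.

2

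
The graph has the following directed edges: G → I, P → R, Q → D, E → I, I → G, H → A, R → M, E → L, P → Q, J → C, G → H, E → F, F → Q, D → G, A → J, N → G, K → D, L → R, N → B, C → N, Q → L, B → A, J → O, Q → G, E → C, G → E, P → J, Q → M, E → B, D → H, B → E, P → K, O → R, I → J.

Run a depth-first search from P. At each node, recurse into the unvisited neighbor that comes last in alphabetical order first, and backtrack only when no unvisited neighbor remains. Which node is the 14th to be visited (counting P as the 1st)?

F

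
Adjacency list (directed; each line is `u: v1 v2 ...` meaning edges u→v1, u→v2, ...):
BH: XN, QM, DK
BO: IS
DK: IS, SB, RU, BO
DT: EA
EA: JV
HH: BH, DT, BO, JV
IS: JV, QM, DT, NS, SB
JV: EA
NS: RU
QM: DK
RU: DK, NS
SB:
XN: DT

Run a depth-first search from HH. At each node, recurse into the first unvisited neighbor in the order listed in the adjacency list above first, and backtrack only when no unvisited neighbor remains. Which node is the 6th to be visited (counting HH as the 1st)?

JV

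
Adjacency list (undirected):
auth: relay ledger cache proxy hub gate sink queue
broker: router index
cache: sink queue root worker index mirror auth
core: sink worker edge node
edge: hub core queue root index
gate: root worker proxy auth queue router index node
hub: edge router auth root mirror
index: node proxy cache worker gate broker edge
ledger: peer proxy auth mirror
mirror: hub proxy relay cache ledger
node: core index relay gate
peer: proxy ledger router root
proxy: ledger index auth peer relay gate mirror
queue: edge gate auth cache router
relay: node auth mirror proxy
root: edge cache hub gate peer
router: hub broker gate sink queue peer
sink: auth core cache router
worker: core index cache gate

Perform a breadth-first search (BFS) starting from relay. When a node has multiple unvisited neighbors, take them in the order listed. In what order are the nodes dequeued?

Visit relay; enqueue node, auth, mirror, proxy → queue [node, auth, mirror, proxy]
Visit node; enqueue core, index, gate → queue [auth, mirror, proxy, core, index, gate]
Visit auth; enqueue ledger, cache, hub, sink, queue → queue [mirror, proxy, core, index, gate, ledger, cache, hub, sink, queue]
Visit mirror → queue [proxy, core, index, gate, ledger, cache, hub, sink, queue]
Visit proxy; enqueue peer → queue [core, index, gate, ledger, cache, hub, sink, queue, peer]
Visit core; enqueue worker, edge → queue [index, gate, ledger, cache, hub, sink, queue, peer, worker, edge]
Visit index; enqueue broker → queue [gate, ledger, cache, hub, sink, queue, peer, worker, edge, broker]
Visit gate; enqueue root, router → queue [ledger, cache, hub, sink, queue, peer, worker, edge, broker, root, router]
Visit ledger → queue [cache, hub, sink, queue, peer, worker, edge, broker, root, router]
Visit cache → queue [hub, sink, queue, peer, worker, edge, broker, root, router]
Visit hub → queue [sink, queue, peer, worker, edge, broker, root, router]
Visit sink → queue [queue, peer, worker, edge, broker, root, router]
Visit queue → queue [peer, worker, edge, broker, root, router]
Visit peer → queue [worker, edge, broker, root, router]
Visit worker → queue [edge, broker, root, router]
Visit edge → queue [broker, root, router]
Visit broker → queue [root, router]
Visit root → queue [router]
Visit router → queue []

relay, node, auth, mirror, proxy, core, index, gate, ledger, cache, hub, sink, queue, peer, worker, edge, broker, root, router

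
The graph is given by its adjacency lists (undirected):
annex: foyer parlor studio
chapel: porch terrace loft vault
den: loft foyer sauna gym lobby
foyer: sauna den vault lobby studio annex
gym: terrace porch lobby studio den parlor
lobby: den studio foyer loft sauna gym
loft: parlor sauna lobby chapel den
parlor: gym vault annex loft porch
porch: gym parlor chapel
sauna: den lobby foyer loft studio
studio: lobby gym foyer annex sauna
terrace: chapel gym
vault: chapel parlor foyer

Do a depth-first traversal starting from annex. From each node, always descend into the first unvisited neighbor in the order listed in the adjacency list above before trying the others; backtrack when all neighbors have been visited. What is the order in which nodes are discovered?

Visit annex
annex → foyer
foyer → sauna
sauna → den
den → loft
loft → parlor
parlor → gym
gym → terrace
terrace → chapel
chapel → porch
chapel → vault
gym → lobby
lobby → studio

annex, foyer, sauna, den, loft, parlor, gym, terrace, chapel, porch, vault, lobby, studio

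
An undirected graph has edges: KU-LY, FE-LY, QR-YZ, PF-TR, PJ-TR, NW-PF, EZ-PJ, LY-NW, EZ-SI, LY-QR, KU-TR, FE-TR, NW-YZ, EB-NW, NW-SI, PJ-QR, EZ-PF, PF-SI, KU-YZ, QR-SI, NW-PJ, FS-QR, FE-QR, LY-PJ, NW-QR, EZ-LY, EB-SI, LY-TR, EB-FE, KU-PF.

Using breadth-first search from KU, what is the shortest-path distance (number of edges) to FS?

3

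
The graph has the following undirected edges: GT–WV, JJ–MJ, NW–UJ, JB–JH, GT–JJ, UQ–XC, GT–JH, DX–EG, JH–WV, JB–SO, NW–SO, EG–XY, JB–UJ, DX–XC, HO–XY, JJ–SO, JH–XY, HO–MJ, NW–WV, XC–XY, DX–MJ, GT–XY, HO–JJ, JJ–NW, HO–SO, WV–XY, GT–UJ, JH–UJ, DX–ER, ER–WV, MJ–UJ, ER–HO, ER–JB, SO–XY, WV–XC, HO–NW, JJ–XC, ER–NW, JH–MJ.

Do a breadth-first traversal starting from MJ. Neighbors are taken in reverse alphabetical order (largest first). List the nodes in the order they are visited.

MJ UJ JJ JH HO DX NW JB GT XC SO XY WV ER EG UQ

Visit MJ; enqueue UJ, JJ, JH, HO, DX → queue [UJ, JJ, JH, HO, DX]
Visit UJ; enqueue NW, JB, GT → queue [JJ, JH, HO, DX, NW, JB, GT]
Visit JJ; enqueue XC, SO → queue [JH, HO, DX, NW, JB, GT, XC, SO]
Visit JH; enqueue XY, WV → queue [HO, DX, NW, JB, GT, XC, SO, XY, WV]
Visit HO; enqueue ER → queue [DX, NW, JB, GT, XC, SO, XY, WV, ER]
Visit DX; enqueue EG → queue [NW, JB, GT, XC, SO, XY, WV, ER, EG]
Visit NW → queue [JB, GT, XC, SO, XY, WV, ER, EG]
Visit JB → queue [GT, XC, SO, XY, WV, ER, EG]
Visit GT → queue [XC, SO, XY, WV, ER, EG]
Visit XC; enqueue UQ → queue [SO, XY, WV, ER, EG, UQ]
Visit SO → queue [XY, WV, ER, EG, UQ]
Visit XY → queue [WV, ER, EG, UQ]
Visit WV → queue [ER, EG, UQ]
Visit ER → queue [EG, UQ]
Visit EG → queue [UQ]
Visit UQ → queue []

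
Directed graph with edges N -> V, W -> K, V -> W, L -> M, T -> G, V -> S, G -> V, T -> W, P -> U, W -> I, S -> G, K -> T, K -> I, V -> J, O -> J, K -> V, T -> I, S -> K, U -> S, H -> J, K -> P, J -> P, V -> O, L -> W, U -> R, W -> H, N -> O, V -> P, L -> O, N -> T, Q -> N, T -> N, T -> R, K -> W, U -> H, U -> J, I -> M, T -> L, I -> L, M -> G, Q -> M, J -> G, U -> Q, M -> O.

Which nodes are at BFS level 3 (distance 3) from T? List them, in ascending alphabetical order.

Level 0: T
Level 1: G, I, L, N, R, W
Level 2: H, K, M, O, V
Level 3: J, P, S
Level 4: U
Level 5: Q

J, P, S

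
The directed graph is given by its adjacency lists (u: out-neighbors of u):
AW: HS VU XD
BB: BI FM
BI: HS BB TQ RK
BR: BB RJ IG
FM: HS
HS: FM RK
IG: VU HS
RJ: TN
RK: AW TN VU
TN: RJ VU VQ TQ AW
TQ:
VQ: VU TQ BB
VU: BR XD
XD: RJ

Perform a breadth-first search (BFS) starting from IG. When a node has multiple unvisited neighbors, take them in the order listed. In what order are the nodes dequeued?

IG VU HS BR XD FM RK BB RJ AW TN BI VQ TQ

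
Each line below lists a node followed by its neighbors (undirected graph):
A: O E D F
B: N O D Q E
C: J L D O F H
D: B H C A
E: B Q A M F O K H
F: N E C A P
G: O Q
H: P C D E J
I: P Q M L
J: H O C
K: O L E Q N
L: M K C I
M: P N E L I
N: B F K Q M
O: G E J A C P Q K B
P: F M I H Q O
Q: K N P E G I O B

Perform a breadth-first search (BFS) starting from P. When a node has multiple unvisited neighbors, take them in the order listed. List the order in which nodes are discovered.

P, F, M, I, H, Q, O, N, E, C, A, L, D, J, K, G, B

Visit P; enqueue F, M, I, H, Q, O → queue [F, M, I, H, Q, O]
Visit F; enqueue N, E, C, A → queue [M, I, H, Q, O, N, E, C, A]
Visit M; enqueue L → queue [I, H, Q, O, N, E, C, A, L]
Visit I → queue [H, Q, O, N, E, C, A, L]
Visit H; enqueue D, J → queue [Q, O, N, E, C, A, L, D, J]
Visit Q; enqueue K, G, B → queue [O, N, E, C, A, L, D, J, K, G, B]
Visit O → queue [N, E, C, A, L, D, J, K, G, B]
Visit N → queue [E, C, A, L, D, J, K, G, B]
Visit E → queue [C, A, L, D, J, K, G, B]
Visit C → queue [A, L, D, J, K, G, B]
Visit A → queue [L, D, J, K, G, B]
Visit L → queue [D, J, K, G, B]
Visit D → queue [J, K, G, B]
Visit J → queue [K, G, B]
Visit K → queue [G, B]
Visit G → queue [B]
Visit B → queue []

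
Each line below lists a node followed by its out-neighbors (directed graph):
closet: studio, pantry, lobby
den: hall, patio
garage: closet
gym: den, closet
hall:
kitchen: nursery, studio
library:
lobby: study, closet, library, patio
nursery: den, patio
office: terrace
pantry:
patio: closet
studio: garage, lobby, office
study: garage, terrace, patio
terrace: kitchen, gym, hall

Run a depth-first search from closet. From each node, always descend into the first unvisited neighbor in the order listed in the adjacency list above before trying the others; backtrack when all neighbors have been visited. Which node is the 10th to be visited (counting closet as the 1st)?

Visit closet
closet → studio
studio → garage
studio → lobby
lobby → study
study → terrace
terrace → kitchen
kitchen → nursery
nursery → den
den → hall
den → patio
terrace → gym
lobby → library
studio → office
closet → pantry

Visit order: closet, studio, garage, lobby, study, terrace, kitchen, nursery, den, hall, patio, gym, library, office, pantry

hall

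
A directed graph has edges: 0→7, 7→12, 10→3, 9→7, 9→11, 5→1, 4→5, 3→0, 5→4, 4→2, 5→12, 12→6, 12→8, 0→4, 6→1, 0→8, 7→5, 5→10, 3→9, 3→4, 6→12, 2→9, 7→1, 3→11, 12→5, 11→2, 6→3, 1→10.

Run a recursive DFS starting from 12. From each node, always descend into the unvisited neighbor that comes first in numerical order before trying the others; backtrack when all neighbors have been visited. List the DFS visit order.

12, 5, 1, 10, 3, 0, 4, 2, 9, 7, 11, 8, 6

Visit 12
12 → 5
5 → 1
1 → 10
10 → 3
3 → 0
0 → 4
4 → 2
2 → 9
9 → 7
9 → 11
0 → 8
12 → 6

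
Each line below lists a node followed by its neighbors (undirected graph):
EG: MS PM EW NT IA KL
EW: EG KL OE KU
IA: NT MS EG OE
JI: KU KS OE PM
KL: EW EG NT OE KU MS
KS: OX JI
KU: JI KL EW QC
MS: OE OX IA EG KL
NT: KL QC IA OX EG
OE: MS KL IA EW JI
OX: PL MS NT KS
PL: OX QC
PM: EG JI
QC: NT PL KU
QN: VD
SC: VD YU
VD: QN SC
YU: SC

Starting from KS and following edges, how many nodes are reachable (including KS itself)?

14

BFS from KS visits: KS, OX, JI, PL, NT, MS, PM, OE, KU, QC, KL, IA, EG, EW
Reachable nodes: 14 of 18 total.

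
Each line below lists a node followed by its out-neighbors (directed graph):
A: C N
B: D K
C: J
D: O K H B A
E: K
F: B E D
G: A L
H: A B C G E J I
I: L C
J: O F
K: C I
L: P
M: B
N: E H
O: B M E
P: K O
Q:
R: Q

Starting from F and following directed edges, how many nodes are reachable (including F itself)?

16

BFS from F visits: F, B, D, E, K, A, H, O, C, I, N, G, J, M, L, P
Reachable nodes: 16 of 18 total.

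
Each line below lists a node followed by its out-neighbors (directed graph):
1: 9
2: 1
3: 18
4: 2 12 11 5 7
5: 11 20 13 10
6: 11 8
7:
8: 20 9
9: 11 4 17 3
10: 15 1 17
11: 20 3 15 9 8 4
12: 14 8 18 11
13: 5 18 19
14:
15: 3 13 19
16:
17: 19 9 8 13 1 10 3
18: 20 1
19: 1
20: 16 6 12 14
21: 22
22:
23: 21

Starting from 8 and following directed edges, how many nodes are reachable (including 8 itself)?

BFS from 8 visits: 8, 20, 9, 16, 6, 12, 14, 11, 4, 17, 3, 18, 15, 2, 5, 7, 19, 13, 1, 10
Reachable nodes: 20 of 23 total.

20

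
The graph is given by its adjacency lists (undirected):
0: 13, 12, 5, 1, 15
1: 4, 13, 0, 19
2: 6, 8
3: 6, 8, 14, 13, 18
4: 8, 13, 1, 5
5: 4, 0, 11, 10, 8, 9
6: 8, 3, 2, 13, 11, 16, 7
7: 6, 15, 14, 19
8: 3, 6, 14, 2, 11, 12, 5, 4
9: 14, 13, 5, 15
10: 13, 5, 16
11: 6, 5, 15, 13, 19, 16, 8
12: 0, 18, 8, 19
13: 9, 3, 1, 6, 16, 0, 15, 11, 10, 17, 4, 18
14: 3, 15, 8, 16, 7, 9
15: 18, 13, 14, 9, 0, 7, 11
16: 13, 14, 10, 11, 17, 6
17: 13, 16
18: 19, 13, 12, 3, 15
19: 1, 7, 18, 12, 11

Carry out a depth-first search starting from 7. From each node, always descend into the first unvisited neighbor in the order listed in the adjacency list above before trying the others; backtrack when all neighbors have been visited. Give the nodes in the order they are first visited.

Visit 7
7 → 6
6 → 8
8 → 3
3 → 14
14 → 15
15 → 18
18 → 19
19 → 1
1 → 4
4 → 13
13 → 9
9 → 5
5 → 0
0 → 12
5 → 11
11 → 16
16 → 10
16 → 17
8 → 2

7, 6, 8, 3, 14, 15, 18, 19, 1, 4, 13, 9, 5, 0, 12, 11, 16, 10, 17, 2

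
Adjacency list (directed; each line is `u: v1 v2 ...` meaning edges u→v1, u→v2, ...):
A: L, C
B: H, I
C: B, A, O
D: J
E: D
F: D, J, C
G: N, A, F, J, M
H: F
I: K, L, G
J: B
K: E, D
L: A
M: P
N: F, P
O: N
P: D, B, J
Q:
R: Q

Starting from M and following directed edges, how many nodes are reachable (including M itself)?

16

BFS from M visits: M, P, D, B, J, H, I, F, K, L, G, C, E, A, N, O
Reachable nodes: 16 of 18 total.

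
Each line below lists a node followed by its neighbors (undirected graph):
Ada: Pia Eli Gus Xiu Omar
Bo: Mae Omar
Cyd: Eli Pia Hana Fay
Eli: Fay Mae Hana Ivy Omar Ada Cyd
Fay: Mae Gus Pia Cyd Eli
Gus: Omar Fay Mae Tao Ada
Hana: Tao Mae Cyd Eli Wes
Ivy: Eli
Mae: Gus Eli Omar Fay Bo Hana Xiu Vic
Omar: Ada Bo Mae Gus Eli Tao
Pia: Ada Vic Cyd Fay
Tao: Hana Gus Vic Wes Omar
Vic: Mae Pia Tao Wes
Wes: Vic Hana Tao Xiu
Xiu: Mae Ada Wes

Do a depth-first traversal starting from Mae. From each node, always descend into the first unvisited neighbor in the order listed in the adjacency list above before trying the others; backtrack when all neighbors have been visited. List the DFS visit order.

Mae, Gus, Omar, Ada, Pia, Vic, Tao, Hana, Cyd, Eli, Fay, Ivy, Wes, Xiu, Bo

Visit Mae
Mae → Gus
Gus → Omar
Omar → Ada
Ada → Pia
Pia → Vic
Vic → Tao
Tao → Hana
Hana → Cyd
Cyd → Eli
Eli → Fay
Eli → Ivy
Hana → Wes
Wes → Xiu
Omar → Bo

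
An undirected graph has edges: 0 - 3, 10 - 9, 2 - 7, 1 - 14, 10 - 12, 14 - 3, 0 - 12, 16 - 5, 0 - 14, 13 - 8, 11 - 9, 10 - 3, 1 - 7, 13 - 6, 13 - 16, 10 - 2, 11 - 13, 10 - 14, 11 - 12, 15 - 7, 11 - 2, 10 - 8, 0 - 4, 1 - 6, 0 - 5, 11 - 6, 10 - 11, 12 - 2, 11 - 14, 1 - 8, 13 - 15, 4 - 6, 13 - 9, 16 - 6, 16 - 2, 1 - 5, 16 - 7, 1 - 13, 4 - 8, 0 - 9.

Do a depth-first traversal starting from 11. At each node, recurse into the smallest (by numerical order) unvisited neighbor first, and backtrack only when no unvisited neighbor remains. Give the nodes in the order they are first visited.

Visit 11
11 → 2
2 → 7
7 → 1
1 → 5
5 → 0
0 → 3
3 → 10
10 → 8
8 → 4
4 → 6
6 → 13
13 → 9
13 → 15
13 → 16
10 → 12
10 → 14

11, 2, 7, 1, 5, 0, 3, 10, 8, 4, 6, 13, 9, 15, 16, 12, 14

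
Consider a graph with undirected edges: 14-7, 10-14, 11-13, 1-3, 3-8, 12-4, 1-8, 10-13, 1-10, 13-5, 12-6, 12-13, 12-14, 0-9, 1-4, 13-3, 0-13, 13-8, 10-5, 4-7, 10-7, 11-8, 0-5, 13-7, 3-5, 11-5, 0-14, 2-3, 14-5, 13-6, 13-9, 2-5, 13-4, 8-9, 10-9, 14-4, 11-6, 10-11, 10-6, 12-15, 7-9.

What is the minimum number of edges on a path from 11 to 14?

Level 0: 11
Level 1: 5, 6, 8, 10, 13
Level 2: 0, 1, 2, 3, 4, 7, 9, 12, 14
Level 3: 15
14 first appears at level 2.

2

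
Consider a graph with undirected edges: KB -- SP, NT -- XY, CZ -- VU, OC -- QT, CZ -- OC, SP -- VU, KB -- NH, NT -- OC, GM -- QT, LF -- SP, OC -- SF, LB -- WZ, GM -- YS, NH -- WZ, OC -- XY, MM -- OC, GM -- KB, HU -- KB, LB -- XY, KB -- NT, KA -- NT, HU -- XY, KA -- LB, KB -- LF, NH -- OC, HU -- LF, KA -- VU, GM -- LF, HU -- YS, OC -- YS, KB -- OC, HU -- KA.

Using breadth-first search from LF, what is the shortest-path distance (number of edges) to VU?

Level 0: LF
Level 1: GM, HU, KB, SP
Level 2: KA, NH, NT, OC, QT, VU, XY, YS
Level 3: CZ, LB, MM, SF, WZ
VU first appears at level 2.

2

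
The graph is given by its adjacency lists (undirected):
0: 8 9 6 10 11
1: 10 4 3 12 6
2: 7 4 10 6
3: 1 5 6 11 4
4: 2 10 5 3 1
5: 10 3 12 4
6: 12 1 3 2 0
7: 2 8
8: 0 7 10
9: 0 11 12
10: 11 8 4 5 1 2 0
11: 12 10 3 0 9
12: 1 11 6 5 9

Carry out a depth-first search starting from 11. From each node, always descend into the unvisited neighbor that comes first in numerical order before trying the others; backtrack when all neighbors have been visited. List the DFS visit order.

11, 0, 6, 1, 3, 4, 2, 7, 8, 10, 5, 12, 9

Visit 11
11 → 0
0 → 6
6 → 1
1 → 3
3 → 4
4 → 2
2 → 7
7 → 8
8 → 10
10 → 5
5 → 12
12 → 9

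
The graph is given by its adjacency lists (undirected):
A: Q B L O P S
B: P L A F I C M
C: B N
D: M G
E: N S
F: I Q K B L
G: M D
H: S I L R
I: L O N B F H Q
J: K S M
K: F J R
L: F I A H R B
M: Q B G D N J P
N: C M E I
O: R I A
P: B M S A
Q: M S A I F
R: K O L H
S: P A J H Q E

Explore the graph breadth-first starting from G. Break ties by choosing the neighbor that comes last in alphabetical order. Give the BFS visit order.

Visit G; enqueue M, D → queue [M, D]
Visit M; enqueue Q, P, N, J, B → queue [D, Q, P, N, J, B]
Visit D → queue [Q, P, N, J, B]
Visit Q; enqueue S, I, F, A → queue [P, N, J, B, S, I, F, A]
Visit P → queue [N, J, B, S, I, F, A]
Visit N; enqueue E, C → queue [J, B, S, I, F, A, E, C]
Visit J; enqueue K → queue [B, S, I, F, A, E, C, K]
Visit B; enqueue L → queue [S, I, F, A, E, C, K, L]
Visit S; enqueue H → queue [I, F, A, E, C, K, L, H]
Visit I; enqueue O → queue [F, A, E, C, K, L, H, O]
Visit F → queue [A, E, C, K, L, H, O]
Visit A → queue [E, C, K, L, H, O]
Visit E → queue [C, K, L, H, O]
Visit C → queue [K, L, H, O]
Visit K; enqueue R → queue [L, H, O, R]
Visit L → queue [H, O, R]
Visit H → queue [O, R]
Visit O → queue [R]
Visit R → queue []

G, M, D, Q, P, N, J, B, S, I, F, A, E, C, K, L, H, O, R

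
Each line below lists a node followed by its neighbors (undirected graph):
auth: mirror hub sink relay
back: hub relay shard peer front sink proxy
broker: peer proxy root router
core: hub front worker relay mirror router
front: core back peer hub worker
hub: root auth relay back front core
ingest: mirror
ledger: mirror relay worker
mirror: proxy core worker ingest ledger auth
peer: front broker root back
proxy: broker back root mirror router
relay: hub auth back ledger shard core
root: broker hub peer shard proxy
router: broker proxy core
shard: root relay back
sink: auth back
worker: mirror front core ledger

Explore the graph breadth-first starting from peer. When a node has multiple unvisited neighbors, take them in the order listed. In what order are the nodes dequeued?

peer → front → broker → root → back → core → hub → worker → proxy → router → shard → relay → sink → mirror → auth → ledger → ingest

Visit peer; enqueue front, broker, root, back → queue [front, broker, root, back]
Visit front; enqueue core, hub, worker → queue [broker, root, back, core, hub, worker]
Visit broker; enqueue proxy, router → queue [root, back, core, hub, worker, proxy, router]
Visit root; enqueue shard → queue [back, core, hub, worker, proxy, router, shard]
Visit back; enqueue relay, sink → queue [core, hub, worker, proxy, router, shard, relay, sink]
Visit core; enqueue mirror → queue [hub, worker, proxy, router, shard, relay, sink, mirror]
Visit hub; enqueue auth → queue [worker, proxy, router, shard, relay, sink, mirror, auth]
Visit worker; enqueue ledger → queue [proxy, router, shard, relay, sink, mirror, auth, ledger]
Visit proxy → queue [router, shard, relay, sink, mirror, auth, ledger]
Visit router → queue [shard, relay, sink, mirror, auth, ledger]
Visit shard → queue [relay, sink, mirror, auth, ledger]
Visit relay → queue [sink, mirror, auth, ledger]
Visit sink → queue [mirror, auth, ledger]
Visit mirror; enqueue ingest → queue [auth, ledger, ingest]
Visit auth → queue [ledger, ingest]
Visit ledger → queue [ingest]
Visit ingest → queue []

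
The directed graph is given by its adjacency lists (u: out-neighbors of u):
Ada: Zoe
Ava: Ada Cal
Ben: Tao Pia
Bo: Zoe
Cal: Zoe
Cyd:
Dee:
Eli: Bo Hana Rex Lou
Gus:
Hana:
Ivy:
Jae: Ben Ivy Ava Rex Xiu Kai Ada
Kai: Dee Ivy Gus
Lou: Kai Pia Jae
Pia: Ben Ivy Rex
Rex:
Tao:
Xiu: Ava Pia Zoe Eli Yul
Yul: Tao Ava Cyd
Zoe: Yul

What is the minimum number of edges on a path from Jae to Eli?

Level 0: Jae
Level 1: Ada, Ava, Ben, Ivy, Kai, Rex, Xiu
Level 2: Cal, Dee, Eli, Gus, Pia, Tao, Yul, Zoe
Level 3: Bo, Cyd, Hana, Lou
Eli first appears at level 2.

2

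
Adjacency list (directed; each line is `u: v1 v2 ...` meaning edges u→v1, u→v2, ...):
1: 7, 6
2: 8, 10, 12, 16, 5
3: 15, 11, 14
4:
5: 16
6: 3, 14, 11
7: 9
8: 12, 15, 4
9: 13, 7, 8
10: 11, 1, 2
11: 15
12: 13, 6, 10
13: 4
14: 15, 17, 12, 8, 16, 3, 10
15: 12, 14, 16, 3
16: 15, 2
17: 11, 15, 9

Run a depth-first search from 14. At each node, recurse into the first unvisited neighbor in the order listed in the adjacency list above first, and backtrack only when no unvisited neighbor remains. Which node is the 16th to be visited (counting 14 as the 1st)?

Visit 14
14 → 15
15 → 12
12 → 13
13 → 4
12 → 6
6 → 3
3 → 11
12 → 10
10 → 1
1 → 7
7 → 9
9 → 8
10 → 2
2 → 16
2 → 5
14 → 17

Visit order: 14, 15, 12, 13, 4, 6, 3, 11, 10, 1, 7, 9, 8, 2, 16, 5, 17

5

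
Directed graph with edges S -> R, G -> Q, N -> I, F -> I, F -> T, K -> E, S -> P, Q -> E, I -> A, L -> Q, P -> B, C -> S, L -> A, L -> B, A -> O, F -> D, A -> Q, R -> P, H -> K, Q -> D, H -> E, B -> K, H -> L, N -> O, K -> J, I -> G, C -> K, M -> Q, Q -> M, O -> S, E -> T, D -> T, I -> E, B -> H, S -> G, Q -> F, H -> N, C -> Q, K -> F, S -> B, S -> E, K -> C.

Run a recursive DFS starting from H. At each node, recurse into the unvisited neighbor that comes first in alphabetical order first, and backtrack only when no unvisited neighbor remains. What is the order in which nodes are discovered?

Visit H
H → E
E → T
H → K
K → C
C → Q
Q → D
Q → F
F → I
I → A
A → O
O → S
S → B
S → G
S → P
S → R
Q → M
K → J
H → L
H → N

H E T K C Q D F I A O S B G P R M J L N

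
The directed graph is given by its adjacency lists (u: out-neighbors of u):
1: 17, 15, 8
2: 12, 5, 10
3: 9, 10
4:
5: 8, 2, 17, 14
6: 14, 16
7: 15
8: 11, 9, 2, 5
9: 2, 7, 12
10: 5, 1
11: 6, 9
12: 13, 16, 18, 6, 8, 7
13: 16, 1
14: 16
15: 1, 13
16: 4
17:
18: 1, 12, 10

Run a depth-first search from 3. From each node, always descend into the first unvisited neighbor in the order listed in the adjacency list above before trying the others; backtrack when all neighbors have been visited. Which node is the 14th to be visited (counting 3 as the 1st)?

Visit 3
3 → 9
9 → 2
2 → 12
12 → 13
13 → 16
16 → 4
13 → 1
1 → 17
1 → 15
1 → 8
8 → 11
11 → 6
6 → 14
8 → 5
12 → 18
18 → 10
12 → 7

Visit order: 3, 9, 2, 12, 13, 16, 4, 1, 17, 15, 8, 11, 6, 14, 5, 18, 10, 7

14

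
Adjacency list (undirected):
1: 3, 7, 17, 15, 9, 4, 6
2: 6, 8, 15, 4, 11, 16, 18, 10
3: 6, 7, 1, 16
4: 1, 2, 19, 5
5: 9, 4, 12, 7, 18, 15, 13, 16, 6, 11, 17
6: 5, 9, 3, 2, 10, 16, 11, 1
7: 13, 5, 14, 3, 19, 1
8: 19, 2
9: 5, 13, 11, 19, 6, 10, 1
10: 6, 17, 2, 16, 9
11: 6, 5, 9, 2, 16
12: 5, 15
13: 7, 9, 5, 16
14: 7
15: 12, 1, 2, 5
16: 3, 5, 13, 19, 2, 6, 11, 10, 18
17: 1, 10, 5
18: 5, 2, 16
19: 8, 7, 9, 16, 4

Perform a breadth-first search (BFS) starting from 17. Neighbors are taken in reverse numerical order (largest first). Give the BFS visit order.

17 → 10 → 5 → 1 → 16 → 9 → 6 → 2 → 18 → 15 → 13 → 12 → 11 → 7 → 4 → 3 → 19 → 8 → 14

Visit 17; enqueue 10, 5, 1 → queue [10, 5, 1]
Visit 10; enqueue 16, 9, 6, 2 → queue [5, 1, 16, 9, 6, 2]
Visit 5; enqueue 18, 15, 13, 12, 11, 7, 4 → queue [1, 16, 9, 6, 2, 18, 15, 13, 12, 11, 7, 4]
Visit 1; enqueue 3 → queue [16, 9, 6, 2, 18, 15, 13, 12, 11, 7, 4, 3]
Visit 16; enqueue 19 → queue [9, 6, 2, 18, 15, 13, 12, 11, 7, 4, 3, 19]
Visit 9 → queue [6, 2, 18, 15, 13, 12, 11, 7, 4, 3, 19]
Visit 6 → queue [2, 18, 15, 13, 12, 11, 7, 4, 3, 19]
Visit 2; enqueue 8 → queue [18, 15, 13, 12, 11, 7, 4, 3, 19, 8]
Visit 18 → queue [15, 13, 12, 11, 7, 4, 3, 19, 8]
Visit 15 → queue [13, 12, 11, 7, 4, 3, 19, 8]
Visit 13 → queue [12, 11, 7, 4, 3, 19, 8]
Visit 12 → queue [11, 7, 4, 3, 19, 8]
Visit 11 → queue [7, 4, 3, 19, 8]
Visit 7; enqueue 14 → queue [4, 3, 19, 8, 14]
Visit 4 → queue [3, 19, 8, 14]
Visit 3 → queue [19, 8, 14]
Visit 19 → queue [8, 14]
Visit 8 → queue [14]
Visit 14 → queue []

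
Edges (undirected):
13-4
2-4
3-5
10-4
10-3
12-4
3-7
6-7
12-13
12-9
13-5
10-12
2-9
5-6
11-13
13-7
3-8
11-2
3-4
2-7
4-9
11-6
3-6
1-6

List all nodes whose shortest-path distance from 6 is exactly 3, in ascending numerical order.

9, 12

Level 0: 6
Level 1: 1, 3, 5, 7, 11
Level 2: 2, 4, 8, 10, 13
Level 3: 9, 12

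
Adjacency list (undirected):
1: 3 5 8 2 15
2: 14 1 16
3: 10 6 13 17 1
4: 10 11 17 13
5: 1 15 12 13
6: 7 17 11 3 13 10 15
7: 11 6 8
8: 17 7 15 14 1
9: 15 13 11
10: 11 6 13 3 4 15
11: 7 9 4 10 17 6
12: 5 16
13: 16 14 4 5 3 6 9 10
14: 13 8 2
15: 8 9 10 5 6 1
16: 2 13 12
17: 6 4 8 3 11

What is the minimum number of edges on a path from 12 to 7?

4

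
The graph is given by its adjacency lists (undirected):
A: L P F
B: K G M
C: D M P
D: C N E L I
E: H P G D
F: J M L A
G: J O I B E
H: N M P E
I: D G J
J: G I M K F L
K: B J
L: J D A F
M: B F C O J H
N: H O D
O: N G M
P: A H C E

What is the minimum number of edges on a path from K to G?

Level 0: K
Level 1: B, J
Level 2: F, G, I, L, M
Level 3: A, C, D, E, H, O
Level 4: N, P
G first appears at level 2.

2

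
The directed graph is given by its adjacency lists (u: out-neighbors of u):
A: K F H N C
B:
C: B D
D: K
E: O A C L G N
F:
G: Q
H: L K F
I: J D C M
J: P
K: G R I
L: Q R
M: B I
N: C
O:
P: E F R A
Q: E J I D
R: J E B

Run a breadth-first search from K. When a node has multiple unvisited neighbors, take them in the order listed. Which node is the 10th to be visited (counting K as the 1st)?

Visit K; enqueue G, R, I → queue [G, R, I]
Visit G; enqueue Q → queue [R, I, Q]
Visit R; enqueue J, E, B → queue [I, Q, J, E, B]
Visit I; enqueue D, C, M → queue [Q, J, E, B, D, C, M]
Visit Q → queue [J, E, B, D, C, M]
Visit J; enqueue P → queue [E, B, D, C, M, P]
Visit E; enqueue O, A, L, N → queue [B, D, C, M, P, O, A, L, N]
Visit B → queue [D, C, M, P, O, A, L, N]
Visit D → queue [C, M, P, O, A, L, N]
Visit C → queue [M, P, O, A, L, N]
Visit M → queue [P, O, A, L, N]
Visit P; enqueue F → queue [O, A, L, N, F]
Visit O → queue [A, L, N, F]
Visit A; enqueue H → queue [L, N, F, H]
Visit L → queue [N, F, H]
Visit N → queue [F, H]
Visit F → queue [H]
Visit H → queue []

Visit order: K, G, R, I, Q, J, E, B, D, C, M, P, O, A, L, N, F, H

C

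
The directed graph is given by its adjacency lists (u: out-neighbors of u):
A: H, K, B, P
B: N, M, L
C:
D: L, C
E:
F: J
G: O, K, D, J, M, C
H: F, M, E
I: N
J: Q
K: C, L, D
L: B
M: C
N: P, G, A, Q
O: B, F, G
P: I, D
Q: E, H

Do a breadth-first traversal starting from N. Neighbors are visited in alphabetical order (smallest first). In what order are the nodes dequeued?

Visit N; enqueue A, G, P, Q → queue [A, G, P, Q]
Visit A; enqueue B, H, K → queue [G, P, Q, B, H, K]
Visit G; enqueue C, D, J, M, O → queue [P, Q, B, H, K, C, D, J, M, O]
Visit P; enqueue I → queue [Q, B, H, K, C, D, J, M, O, I]
Visit Q; enqueue E → queue [B, H, K, C, D, J, M, O, I, E]
Visit B; enqueue L → queue [H, K, C, D, J, M, O, I, E, L]
Visit H; enqueue F → queue [K, C, D, J, M, O, I, E, L, F]
Visit K → queue [C, D, J, M, O, I, E, L, F]
Visit C → queue [D, J, M, O, I, E, L, F]
Visit D → queue [J, M, O, I, E, L, F]
Visit J → queue [M, O, I, E, L, F]
Visit M → queue [O, I, E, L, F]
Visit O → queue [I, E, L, F]
Visit I → queue [E, L, F]
Visit E → queue [L, F]
Visit L → queue [F]
Visit F → queue []

N, A, G, P, Q, B, H, K, C, D, J, M, O, I, E, L, F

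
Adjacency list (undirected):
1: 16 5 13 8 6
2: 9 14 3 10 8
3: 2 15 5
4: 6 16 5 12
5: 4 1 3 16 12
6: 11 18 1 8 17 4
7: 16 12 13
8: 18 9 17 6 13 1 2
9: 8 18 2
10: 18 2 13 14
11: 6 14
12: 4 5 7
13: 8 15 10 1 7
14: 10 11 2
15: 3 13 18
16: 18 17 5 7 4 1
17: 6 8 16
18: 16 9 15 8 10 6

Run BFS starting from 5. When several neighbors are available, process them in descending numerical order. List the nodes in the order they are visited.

5 → 16 → 12 → 4 → 3 → 1 → 18 → 17 → 7 → 6 → 15 → 2 → 13 → 8 → 10 → 9 → 11 → 14

Visit 5; enqueue 16, 12, 4, 3, 1 → queue [16, 12, 4, 3, 1]
Visit 16; enqueue 18, 17, 7 → queue [12, 4, 3, 1, 18, 17, 7]
Visit 12 → queue [4, 3, 1, 18, 17, 7]
Visit 4; enqueue 6 → queue [3, 1, 18, 17, 7, 6]
Visit 3; enqueue 15, 2 → queue [1, 18, 17, 7, 6, 15, 2]
Visit 1; enqueue 13, 8 → queue [18, 17, 7, 6, 15, 2, 13, 8]
Visit 18; enqueue 10, 9 → queue [17, 7, 6, 15, 2, 13, 8, 10, 9]
Visit 17 → queue [7, 6, 15, 2, 13, 8, 10, 9]
Visit 7 → queue [6, 15, 2, 13, 8, 10, 9]
Visit 6; enqueue 11 → queue [15, 2, 13, 8, 10, 9, 11]
Visit 15 → queue [2, 13, 8, 10, 9, 11]
Visit 2; enqueue 14 → queue [13, 8, 10, 9, 11, 14]
Visit 13 → queue [8, 10, 9, 11, 14]
Visit 8 → queue [10, 9, 11, 14]
Visit 10 → queue [9, 11, 14]
Visit 9 → queue [11, 14]
Visit 11 → queue [14]
Visit 14 → queue []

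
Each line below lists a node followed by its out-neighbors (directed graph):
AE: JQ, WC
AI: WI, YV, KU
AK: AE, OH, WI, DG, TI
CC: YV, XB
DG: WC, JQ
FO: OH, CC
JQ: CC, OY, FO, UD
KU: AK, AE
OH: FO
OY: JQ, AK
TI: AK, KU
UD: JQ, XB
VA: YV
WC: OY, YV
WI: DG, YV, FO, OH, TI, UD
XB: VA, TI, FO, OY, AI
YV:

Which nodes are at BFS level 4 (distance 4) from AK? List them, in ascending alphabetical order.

AI, VA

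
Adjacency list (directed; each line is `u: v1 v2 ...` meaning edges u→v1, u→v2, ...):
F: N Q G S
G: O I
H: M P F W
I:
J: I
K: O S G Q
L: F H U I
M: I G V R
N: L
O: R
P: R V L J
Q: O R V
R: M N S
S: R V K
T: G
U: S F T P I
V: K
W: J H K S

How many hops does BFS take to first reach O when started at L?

Level 0: L
Level 1: F, H, I, U
Level 2: G, M, N, P, Q, S, T, W
Level 3: J, K, O, R, V
O first appears at level 3.

3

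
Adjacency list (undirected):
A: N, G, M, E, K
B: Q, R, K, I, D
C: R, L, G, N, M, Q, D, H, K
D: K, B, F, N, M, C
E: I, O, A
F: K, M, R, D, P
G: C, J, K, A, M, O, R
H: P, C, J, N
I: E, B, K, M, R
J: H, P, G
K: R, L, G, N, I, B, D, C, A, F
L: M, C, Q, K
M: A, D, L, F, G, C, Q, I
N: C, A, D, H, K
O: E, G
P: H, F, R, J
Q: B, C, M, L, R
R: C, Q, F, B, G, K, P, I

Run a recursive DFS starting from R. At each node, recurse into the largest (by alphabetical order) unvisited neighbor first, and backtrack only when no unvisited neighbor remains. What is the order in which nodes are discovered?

R, Q, M, L, K, N, H, P, J, G, O, E, I, B, D, F, C, A

Visit R
R → Q
Q → M
M → L
L → K
K → N
N → H
H → P
P → J
J → G
G → O
O → E
E → I
I → B
B → D
D → F
D → C
E → A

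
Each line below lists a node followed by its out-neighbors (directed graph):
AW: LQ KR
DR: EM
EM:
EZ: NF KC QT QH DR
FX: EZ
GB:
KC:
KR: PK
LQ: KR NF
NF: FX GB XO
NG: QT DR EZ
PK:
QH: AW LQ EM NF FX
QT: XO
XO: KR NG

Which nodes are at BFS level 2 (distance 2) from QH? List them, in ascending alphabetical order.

Level 0: QH
Level 1: AW, EM, FX, LQ, NF
Level 2: EZ, GB, KR, XO
Level 3: DR, KC, NG, PK, QT

EZ, GB, KR, XO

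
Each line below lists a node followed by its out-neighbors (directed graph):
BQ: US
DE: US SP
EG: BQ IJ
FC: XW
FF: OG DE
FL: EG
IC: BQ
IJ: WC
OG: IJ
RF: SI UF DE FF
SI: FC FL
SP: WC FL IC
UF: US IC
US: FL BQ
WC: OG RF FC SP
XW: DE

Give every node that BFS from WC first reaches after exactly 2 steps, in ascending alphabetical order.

Level 0: WC
Level 1: FC, OG, RF, SP
Level 2: DE, FF, FL, IC, IJ, SI, UF, XW
Level 3: BQ, EG, US

DE, FF, FL, IC, IJ, SI, UF, XW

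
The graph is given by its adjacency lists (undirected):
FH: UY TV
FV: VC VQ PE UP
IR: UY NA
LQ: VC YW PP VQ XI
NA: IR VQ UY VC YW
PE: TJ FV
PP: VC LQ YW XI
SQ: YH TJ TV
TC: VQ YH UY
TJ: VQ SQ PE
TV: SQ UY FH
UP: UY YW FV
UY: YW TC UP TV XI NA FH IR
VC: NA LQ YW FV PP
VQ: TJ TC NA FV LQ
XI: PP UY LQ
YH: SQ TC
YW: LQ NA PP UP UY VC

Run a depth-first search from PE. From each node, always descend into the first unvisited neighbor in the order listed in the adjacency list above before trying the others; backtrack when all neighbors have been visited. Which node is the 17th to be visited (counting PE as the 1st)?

Visit PE
PE → TJ
TJ → VQ
VQ → TC
TC → YH
YH → SQ
SQ → TV
TV → UY
UY → YW
YW → LQ
LQ → VC
VC → NA
NA → IR
VC → FV
FV → UP
VC → PP
PP → XI
UY → FH

Visit order: PE, TJ, VQ, TC, YH, SQ, TV, UY, YW, LQ, VC, NA, IR, FV, UP, PP, XI, FH

XI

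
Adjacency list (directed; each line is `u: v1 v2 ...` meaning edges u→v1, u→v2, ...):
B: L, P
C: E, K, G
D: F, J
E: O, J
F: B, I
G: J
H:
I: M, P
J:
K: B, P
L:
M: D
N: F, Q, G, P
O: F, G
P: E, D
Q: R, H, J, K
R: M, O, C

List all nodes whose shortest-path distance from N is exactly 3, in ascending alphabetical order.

C, L, M, O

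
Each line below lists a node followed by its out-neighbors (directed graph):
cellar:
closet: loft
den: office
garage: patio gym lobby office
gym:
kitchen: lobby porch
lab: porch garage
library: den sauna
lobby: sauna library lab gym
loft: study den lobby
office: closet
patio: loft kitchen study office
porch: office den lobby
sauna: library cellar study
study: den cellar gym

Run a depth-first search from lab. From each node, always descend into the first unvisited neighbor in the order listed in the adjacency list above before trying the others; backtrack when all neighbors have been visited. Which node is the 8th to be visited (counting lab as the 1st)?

cellar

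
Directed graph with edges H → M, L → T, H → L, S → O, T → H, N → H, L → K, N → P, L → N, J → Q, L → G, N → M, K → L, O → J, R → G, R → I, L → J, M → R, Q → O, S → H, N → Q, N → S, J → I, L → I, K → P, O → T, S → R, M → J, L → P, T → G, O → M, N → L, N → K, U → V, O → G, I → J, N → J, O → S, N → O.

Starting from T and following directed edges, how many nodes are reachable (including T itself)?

14

BFS from T visits: T, G, H, L, M, I, J, K, N, P, R, Q, O, S
Reachable nodes: 14 of 16 total.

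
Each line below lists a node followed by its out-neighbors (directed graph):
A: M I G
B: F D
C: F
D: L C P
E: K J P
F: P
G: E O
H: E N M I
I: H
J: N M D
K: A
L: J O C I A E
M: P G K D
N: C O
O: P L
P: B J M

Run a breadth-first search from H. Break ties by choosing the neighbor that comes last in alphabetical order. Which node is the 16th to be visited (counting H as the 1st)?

A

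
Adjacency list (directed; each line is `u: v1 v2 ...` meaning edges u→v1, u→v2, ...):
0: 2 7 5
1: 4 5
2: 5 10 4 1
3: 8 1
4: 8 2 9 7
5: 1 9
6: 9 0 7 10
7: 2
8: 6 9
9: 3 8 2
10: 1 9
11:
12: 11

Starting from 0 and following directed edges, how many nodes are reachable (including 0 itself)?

BFS from 0 visits: 0, 7, 5, 2, 9, 1, 10, 4, 8, 3, 6
Reachable nodes: 11 of 13 total.

11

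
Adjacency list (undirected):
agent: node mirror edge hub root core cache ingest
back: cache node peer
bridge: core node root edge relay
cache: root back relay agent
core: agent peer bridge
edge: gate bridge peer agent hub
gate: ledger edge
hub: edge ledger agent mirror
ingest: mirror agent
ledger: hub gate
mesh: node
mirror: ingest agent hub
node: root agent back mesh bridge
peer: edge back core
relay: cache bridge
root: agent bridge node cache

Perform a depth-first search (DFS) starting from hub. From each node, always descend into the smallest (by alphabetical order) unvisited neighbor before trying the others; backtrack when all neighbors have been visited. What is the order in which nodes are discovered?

Visit hub
hub → agent
agent → cache
cache → back
back → node
node → bridge
bridge → core
core → peer
peer → edge
edge → gate
gate → ledger
bridge → relay
bridge → root
node → mesh
agent → ingest
ingest → mirror

hub agent cache back node bridge core peer edge gate ledger relay root mesh ingest mirror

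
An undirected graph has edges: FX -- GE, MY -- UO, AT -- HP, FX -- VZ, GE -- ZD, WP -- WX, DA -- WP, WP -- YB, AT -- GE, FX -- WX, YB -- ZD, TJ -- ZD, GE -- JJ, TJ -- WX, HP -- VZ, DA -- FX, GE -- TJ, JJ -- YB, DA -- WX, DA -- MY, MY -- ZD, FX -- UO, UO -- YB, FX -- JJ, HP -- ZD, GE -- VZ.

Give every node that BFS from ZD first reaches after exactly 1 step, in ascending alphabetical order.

Level 0: ZD
Level 1: GE, HP, MY, TJ, YB
Level 2: AT, DA, FX, JJ, UO, VZ, WP, WX

GE, HP, MY, TJ, YB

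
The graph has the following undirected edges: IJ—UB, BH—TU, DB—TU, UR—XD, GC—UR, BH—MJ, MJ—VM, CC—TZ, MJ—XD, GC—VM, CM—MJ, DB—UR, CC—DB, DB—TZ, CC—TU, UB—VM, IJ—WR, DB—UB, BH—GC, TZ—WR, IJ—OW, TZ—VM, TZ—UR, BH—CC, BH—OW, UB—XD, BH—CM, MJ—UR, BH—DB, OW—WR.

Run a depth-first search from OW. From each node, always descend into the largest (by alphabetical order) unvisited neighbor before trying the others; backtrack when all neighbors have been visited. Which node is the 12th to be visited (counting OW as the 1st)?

DB

Visit OW
OW → WR
WR → TZ
TZ → VM
VM → UB
UB → XD
XD → UR
UR → MJ
MJ → CM
CM → BH
BH → TU
TU → DB
DB → CC
BH → GC
UB → IJ

Visit order: OW, WR, TZ, VM, UB, XD, UR, MJ, CM, BH, TU, DB, CC, GC, IJ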